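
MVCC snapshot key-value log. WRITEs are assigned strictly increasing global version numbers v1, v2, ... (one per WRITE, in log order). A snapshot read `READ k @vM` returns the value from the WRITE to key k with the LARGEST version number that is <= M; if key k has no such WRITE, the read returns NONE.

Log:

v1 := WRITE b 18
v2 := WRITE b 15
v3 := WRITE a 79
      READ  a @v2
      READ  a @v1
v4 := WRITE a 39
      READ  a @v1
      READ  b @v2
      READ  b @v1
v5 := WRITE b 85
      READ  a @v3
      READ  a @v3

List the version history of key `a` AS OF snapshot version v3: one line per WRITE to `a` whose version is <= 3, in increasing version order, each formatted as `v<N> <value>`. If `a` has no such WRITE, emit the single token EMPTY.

Answer: v3 79

Derivation:
Scan writes for key=a with version <= 3:
  v1 WRITE b 18 -> skip
  v2 WRITE b 15 -> skip
  v3 WRITE a 79 -> keep
  v4 WRITE a 39 -> drop (> snap)
  v5 WRITE b 85 -> skip
Collected: [(3, 79)]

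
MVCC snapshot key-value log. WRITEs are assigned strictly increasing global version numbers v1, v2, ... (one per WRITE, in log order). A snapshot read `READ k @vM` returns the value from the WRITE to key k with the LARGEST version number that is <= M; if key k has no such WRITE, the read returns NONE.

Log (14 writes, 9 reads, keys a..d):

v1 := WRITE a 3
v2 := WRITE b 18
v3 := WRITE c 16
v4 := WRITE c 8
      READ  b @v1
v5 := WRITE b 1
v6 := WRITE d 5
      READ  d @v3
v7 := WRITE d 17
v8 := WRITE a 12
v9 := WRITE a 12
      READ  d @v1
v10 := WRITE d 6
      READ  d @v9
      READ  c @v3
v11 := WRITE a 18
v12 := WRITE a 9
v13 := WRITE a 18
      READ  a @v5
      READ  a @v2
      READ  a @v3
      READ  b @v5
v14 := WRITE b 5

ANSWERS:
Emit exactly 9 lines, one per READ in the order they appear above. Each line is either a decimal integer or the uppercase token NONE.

v1: WRITE a=3  (a history now [(1, 3)])
v2: WRITE b=18  (b history now [(2, 18)])
v3: WRITE c=16  (c history now [(3, 16)])
v4: WRITE c=8  (c history now [(3, 16), (4, 8)])
READ b @v1: history=[(2, 18)] -> no version <= 1 -> NONE
v5: WRITE b=1  (b history now [(2, 18), (5, 1)])
v6: WRITE d=5  (d history now [(6, 5)])
READ d @v3: history=[(6, 5)] -> no version <= 3 -> NONE
v7: WRITE d=17  (d history now [(6, 5), (7, 17)])
v8: WRITE a=12  (a history now [(1, 3), (8, 12)])
v9: WRITE a=12  (a history now [(1, 3), (8, 12), (9, 12)])
READ d @v1: history=[(6, 5), (7, 17)] -> no version <= 1 -> NONE
v10: WRITE d=6  (d history now [(6, 5), (7, 17), (10, 6)])
READ d @v9: history=[(6, 5), (7, 17), (10, 6)] -> pick v7 -> 17
READ c @v3: history=[(3, 16), (4, 8)] -> pick v3 -> 16
v11: WRITE a=18  (a history now [(1, 3), (8, 12), (9, 12), (11, 18)])
v12: WRITE a=9  (a history now [(1, 3), (8, 12), (9, 12), (11, 18), (12, 9)])
v13: WRITE a=18  (a history now [(1, 3), (8, 12), (9, 12), (11, 18), (12, 9), (13, 18)])
READ a @v5: history=[(1, 3), (8, 12), (9, 12), (11, 18), (12, 9), (13, 18)] -> pick v1 -> 3
READ a @v2: history=[(1, 3), (8, 12), (9, 12), (11, 18), (12, 9), (13, 18)] -> pick v1 -> 3
READ a @v3: history=[(1, 3), (8, 12), (9, 12), (11, 18), (12, 9), (13, 18)] -> pick v1 -> 3
READ b @v5: history=[(2, 18), (5, 1)] -> pick v5 -> 1
v14: WRITE b=5  (b history now [(2, 18), (5, 1), (14, 5)])

Answer: NONE
NONE
NONE
17
16
3
3
3
1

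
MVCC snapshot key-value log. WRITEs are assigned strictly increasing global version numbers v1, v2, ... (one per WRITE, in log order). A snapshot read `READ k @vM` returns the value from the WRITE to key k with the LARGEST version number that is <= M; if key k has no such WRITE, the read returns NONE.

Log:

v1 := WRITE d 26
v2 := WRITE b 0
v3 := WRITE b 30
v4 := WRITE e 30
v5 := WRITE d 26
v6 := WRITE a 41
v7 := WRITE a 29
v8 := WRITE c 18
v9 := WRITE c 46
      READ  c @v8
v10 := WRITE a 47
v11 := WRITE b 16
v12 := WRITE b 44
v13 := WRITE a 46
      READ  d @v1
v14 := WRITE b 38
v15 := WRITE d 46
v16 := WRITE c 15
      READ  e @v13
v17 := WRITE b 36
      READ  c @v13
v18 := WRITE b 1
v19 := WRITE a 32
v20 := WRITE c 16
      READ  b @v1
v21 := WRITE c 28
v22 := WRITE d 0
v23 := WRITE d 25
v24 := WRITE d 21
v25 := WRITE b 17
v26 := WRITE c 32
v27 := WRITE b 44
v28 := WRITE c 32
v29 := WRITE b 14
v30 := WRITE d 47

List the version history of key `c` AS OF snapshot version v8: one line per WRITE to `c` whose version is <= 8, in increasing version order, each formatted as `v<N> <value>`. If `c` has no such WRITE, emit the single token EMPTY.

Scan writes for key=c with version <= 8:
  v1 WRITE d 26 -> skip
  v2 WRITE b 0 -> skip
  v3 WRITE b 30 -> skip
  v4 WRITE e 30 -> skip
  v5 WRITE d 26 -> skip
  v6 WRITE a 41 -> skip
  v7 WRITE a 29 -> skip
  v8 WRITE c 18 -> keep
  v9 WRITE c 46 -> drop (> snap)
  v10 WRITE a 47 -> skip
  v11 WRITE b 16 -> skip
  v12 WRITE b 44 -> skip
  v13 WRITE a 46 -> skip
  v14 WRITE b 38 -> skip
  v15 WRITE d 46 -> skip
  v16 WRITE c 15 -> drop (> snap)
  v17 WRITE b 36 -> skip
  v18 WRITE b 1 -> skip
  v19 WRITE a 32 -> skip
  v20 WRITE c 16 -> drop (> snap)
  v21 WRITE c 28 -> drop (> snap)
  v22 WRITE d 0 -> skip
  v23 WRITE d 25 -> skip
  v24 WRITE d 21 -> skip
  v25 WRITE b 17 -> skip
  v26 WRITE c 32 -> drop (> snap)
  v27 WRITE b 44 -> skip
  v28 WRITE c 32 -> drop (> snap)
  v29 WRITE b 14 -> skip
  v30 WRITE d 47 -> skip
Collected: [(8, 18)]

Answer: v8 18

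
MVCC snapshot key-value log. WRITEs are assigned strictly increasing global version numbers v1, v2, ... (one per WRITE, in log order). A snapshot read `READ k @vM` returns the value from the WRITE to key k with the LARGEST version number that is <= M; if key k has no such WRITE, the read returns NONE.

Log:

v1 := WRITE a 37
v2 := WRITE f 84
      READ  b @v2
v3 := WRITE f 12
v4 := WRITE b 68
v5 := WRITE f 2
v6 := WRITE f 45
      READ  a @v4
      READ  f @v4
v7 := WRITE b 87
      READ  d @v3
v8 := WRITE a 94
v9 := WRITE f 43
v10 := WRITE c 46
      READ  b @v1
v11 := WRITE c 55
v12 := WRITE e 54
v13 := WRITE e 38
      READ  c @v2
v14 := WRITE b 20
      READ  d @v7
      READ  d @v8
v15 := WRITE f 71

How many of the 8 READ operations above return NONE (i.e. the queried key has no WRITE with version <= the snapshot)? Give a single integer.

Answer: 6

Derivation:
v1: WRITE a=37  (a history now [(1, 37)])
v2: WRITE f=84  (f history now [(2, 84)])
READ b @v2: history=[] -> no version <= 2 -> NONE
v3: WRITE f=12  (f history now [(2, 84), (3, 12)])
v4: WRITE b=68  (b history now [(4, 68)])
v5: WRITE f=2  (f history now [(2, 84), (3, 12), (5, 2)])
v6: WRITE f=45  (f history now [(2, 84), (3, 12), (5, 2), (6, 45)])
READ a @v4: history=[(1, 37)] -> pick v1 -> 37
READ f @v4: history=[(2, 84), (3, 12), (5, 2), (6, 45)] -> pick v3 -> 12
v7: WRITE b=87  (b history now [(4, 68), (7, 87)])
READ d @v3: history=[] -> no version <= 3 -> NONE
v8: WRITE a=94  (a history now [(1, 37), (8, 94)])
v9: WRITE f=43  (f history now [(2, 84), (3, 12), (5, 2), (6, 45), (9, 43)])
v10: WRITE c=46  (c history now [(10, 46)])
READ b @v1: history=[(4, 68), (7, 87)] -> no version <= 1 -> NONE
v11: WRITE c=55  (c history now [(10, 46), (11, 55)])
v12: WRITE e=54  (e history now [(12, 54)])
v13: WRITE e=38  (e history now [(12, 54), (13, 38)])
READ c @v2: history=[(10, 46), (11, 55)] -> no version <= 2 -> NONE
v14: WRITE b=20  (b history now [(4, 68), (7, 87), (14, 20)])
READ d @v7: history=[] -> no version <= 7 -> NONE
READ d @v8: history=[] -> no version <= 8 -> NONE
v15: WRITE f=71  (f history now [(2, 84), (3, 12), (5, 2), (6, 45), (9, 43), (15, 71)])
Read results in order: ['NONE', '37', '12', 'NONE', 'NONE', 'NONE', 'NONE', 'NONE']
NONE count = 6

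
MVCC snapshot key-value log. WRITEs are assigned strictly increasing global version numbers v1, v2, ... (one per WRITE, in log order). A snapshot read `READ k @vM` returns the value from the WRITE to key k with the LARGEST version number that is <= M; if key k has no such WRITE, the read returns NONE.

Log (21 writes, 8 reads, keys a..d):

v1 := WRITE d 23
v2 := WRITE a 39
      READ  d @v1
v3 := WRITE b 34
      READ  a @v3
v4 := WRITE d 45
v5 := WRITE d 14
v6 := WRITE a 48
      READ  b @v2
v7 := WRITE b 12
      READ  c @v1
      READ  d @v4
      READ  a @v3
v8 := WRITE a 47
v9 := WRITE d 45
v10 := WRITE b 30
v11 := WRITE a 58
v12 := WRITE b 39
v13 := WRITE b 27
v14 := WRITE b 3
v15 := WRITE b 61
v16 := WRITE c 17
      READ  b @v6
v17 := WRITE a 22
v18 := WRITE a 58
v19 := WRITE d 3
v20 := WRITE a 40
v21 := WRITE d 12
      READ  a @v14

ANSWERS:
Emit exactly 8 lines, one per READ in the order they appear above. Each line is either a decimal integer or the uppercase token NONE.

Answer: 23
39
NONE
NONE
45
39
34
58

Derivation:
v1: WRITE d=23  (d history now [(1, 23)])
v2: WRITE a=39  (a history now [(2, 39)])
READ d @v1: history=[(1, 23)] -> pick v1 -> 23
v3: WRITE b=34  (b history now [(3, 34)])
READ a @v3: history=[(2, 39)] -> pick v2 -> 39
v4: WRITE d=45  (d history now [(1, 23), (4, 45)])
v5: WRITE d=14  (d history now [(1, 23), (4, 45), (5, 14)])
v6: WRITE a=48  (a history now [(2, 39), (6, 48)])
READ b @v2: history=[(3, 34)] -> no version <= 2 -> NONE
v7: WRITE b=12  (b history now [(3, 34), (7, 12)])
READ c @v1: history=[] -> no version <= 1 -> NONE
READ d @v4: history=[(1, 23), (4, 45), (5, 14)] -> pick v4 -> 45
READ a @v3: history=[(2, 39), (6, 48)] -> pick v2 -> 39
v8: WRITE a=47  (a history now [(2, 39), (6, 48), (8, 47)])
v9: WRITE d=45  (d history now [(1, 23), (4, 45), (5, 14), (9, 45)])
v10: WRITE b=30  (b history now [(3, 34), (7, 12), (10, 30)])
v11: WRITE a=58  (a history now [(2, 39), (6, 48), (8, 47), (11, 58)])
v12: WRITE b=39  (b history now [(3, 34), (7, 12), (10, 30), (12, 39)])
v13: WRITE b=27  (b history now [(3, 34), (7, 12), (10, 30), (12, 39), (13, 27)])
v14: WRITE b=3  (b history now [(3, 34), (7, 12), (10, 30), (12, 39), (13, 27), (14, 3)])
v15: WRITE b=61  (b history now [(3, 34), (7, 12), (10, 30), (12, 39), (13, 27), (14, 3), (15, 61)])
v16: WRITE c=17  (c history now [(16, 17)])
READ b @v6: history=[(3, 34), (7, 12), (10, 30), (12, 39), (13, 27), (14, 3), (15, 61)] -> pick v3 -> 34
v17: WRITE a=22  (a history now [(2, 39), (6, 48), (8, 47), (11, 58), (17, 22)])
v18: WRITE a=58  (a history now [(2, 39), (6, 48), (8, 47), (11, 58), (17, 22), (18, 58)])
v19: WRITE d=3  (d history now [(1, 23), (4, 45), (5, 14), (9, 45), (19, 3)])
v20: WRITE a=40  (a history now [(2, 39), (6, 48), (8, 47), (11, 58), (17, 22), (18, 58), (20, 40)])
v21: WRITE d=12  (d history now [(1, 23), (4, 45), (5, 14), (9, 45), (19, 3), (21, 12)])
READ a @v14: history=[(2, 39), (6, 48), (8, 47), (11, 58), (17, 22), (18, 58), (20, 40)] -> pick v11 -> 58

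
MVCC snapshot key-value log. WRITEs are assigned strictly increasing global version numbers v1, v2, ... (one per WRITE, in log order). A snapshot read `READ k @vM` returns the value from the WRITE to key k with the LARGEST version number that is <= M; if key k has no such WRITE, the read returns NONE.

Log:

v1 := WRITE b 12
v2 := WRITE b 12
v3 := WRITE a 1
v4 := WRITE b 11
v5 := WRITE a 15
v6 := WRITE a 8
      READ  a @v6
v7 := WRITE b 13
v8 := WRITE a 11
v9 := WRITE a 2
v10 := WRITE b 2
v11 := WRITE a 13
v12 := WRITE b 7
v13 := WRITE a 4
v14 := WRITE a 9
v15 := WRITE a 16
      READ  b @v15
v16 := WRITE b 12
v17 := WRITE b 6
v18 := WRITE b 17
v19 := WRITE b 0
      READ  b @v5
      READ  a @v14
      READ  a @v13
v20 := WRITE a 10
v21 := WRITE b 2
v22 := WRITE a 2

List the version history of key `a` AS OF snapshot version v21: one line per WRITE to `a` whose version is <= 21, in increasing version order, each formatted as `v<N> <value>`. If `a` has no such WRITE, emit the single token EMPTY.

Scan writes for key=a with version <= 21:
  v1 WRITE b 12 -> skip
  v2 WRITE b 12 -> skip
  v3 WRITE a 1 -> keep
  v4 WRITE b 11 -> skip
  v5 WRITE a 15 -> keep
  v6 WRITE a 8 -> keep
  v7 WRITE b 13 -> skip
  v8 WRITE a 11 -> keep
  v9 WRITE a 2 -> keep
  v10 WRITE b 2 -> skip
  v11 WRITE a 13 -> keep
  v12 WRITE b 7 -> skip
  v13 WRITE a 4 -> keep
  v14 WRITE a 9 -> keep
  v15 WRITE a 16 -> keep
  v16 WRITE b 12 -> skip
  v17 WRITE b 6 -> skip
  v18 WRITE b 17 -> skip
  v19 WRITE b 0 -> skip
  v20 WRITE a 10 -> keep
  v21 WRITE b 2 -> skip
  v22 WRITE a 2 -> drop (> snap)
Collected: [(3, 1), (5, 15), (6, 8), (8, 11), (9, 2), (11, 13), (13, 4), (14, 9), (15, 16), (20, 10)]

Answer: v3 1
v5 15
v6 8
v8 11
v9 2
v11 13
v13 4
v14 9
v15 16
v20 10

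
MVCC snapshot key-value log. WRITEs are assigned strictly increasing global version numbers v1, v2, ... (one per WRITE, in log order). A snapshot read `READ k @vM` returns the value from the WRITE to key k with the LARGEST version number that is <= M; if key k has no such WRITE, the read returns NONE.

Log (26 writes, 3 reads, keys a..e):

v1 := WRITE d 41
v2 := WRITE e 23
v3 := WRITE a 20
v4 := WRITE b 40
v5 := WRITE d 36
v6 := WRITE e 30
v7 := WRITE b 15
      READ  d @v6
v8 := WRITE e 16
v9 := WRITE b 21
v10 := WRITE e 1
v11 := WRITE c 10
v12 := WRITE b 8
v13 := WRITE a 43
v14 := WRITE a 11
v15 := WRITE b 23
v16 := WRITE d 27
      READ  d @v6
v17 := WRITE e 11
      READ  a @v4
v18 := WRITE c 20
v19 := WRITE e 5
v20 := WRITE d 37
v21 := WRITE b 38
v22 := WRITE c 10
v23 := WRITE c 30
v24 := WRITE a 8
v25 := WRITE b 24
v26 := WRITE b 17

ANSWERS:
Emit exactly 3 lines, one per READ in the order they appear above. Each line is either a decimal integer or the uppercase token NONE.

Answer: 36
36
20

Derivation:
v1: WRITE d=41  (d history now [(1, 41)])
v2: WRITE e=23  (e history now [(2, 23)])
v3: WRITE a=20  (a history now [(3, 20)])
v4: WRITE b=40  (b history now [(4, 40)])
v5: WRITE d=36  (d history now [(1, 41), (5, 36)])
v6: WRITE e=30  (e history now [(2, 23), (6, 30)])
v7: WRITE b=15  (b history now [(4, 40), (7, 15)])
READ d @v6: history=[(1, 41), (5, 36)] -> pick v5 -> 36
v8: WRITE e=16  (e history now [(2, 23), (6, 30), (8, 16)])
v9: WRITE b=21  (b history now [(4, 40), (7, 15), (9, 21)])
v10: WRITE e=1  (e history now [(2, 23), (6, 30), (8, 16), (10, 1)])
v11: WRITE c=10  (c history now [(11, 10)])
v12: WRITE b=8  (b history now [(4, 40), (7, 15), (9, 21), (12, 8)])
v13: WRITE a=43  (a history now [(3, 20), (13, 43)])
v14: WRITE a=11  (a history now [(3, 20), (13, 43), (14, 11)])
v15: WRITE b=23  (b history now [(4, 40), (7, 15), (9, 21), (12, 8), (15, 23)])
v16: WRITE d=27  (d history now [(1, 41), (5, 36), (16, 27)])
READ d @v6: history=[(1, 41), (5, 36), (16, 27)] -> pick v5 -> 36
v17: WRITE e=11  (e history now [(2, 23), (6, 30), (8, 16), (10, 1), (17, 11)])
READ a @v4: history=[(3, 20), (13, 43), (14, 11)] -> pick v3 -> 20
v18: WRITE c=20  (c history now [(11, 10), (18, 20)])
v19: WRITE e=5  (e history now [(2, 23), (6, 30), (8, 16), (10, 1), (17, 11), (19, 5)])
v20: WRITE d=37  (d history now [(1, 41), (5, 36), (16, 27), (20, 37)])
v21: WRITE b=38  (b history now [(4, 40), (7, 15), (9, 21), (12, 8), (15, 23), (21, 38)])
v22: WRITE c=10  (c history now [(11, 10), (18, 20), (22, 10)])
v23: WRITE c=30  (c history now [(11, 10), (18, 20), (22, 10), (23, 30)])
v24: WRITE a=8  (a history now [(3, 20), (13, 43), (14, 11), (24, 8)])
v25: WRITE b=24  (b history now [(4, 40), (7, 15), (9, 21), (12, 8), (15, 23), (21, 38), (25, 24)])
v26: WRITE b=17  (b history now [(4, 40), (7, 15), (9, 21), (12, 8), (15, 23), (21, 38), (25, 24), (26, 17)])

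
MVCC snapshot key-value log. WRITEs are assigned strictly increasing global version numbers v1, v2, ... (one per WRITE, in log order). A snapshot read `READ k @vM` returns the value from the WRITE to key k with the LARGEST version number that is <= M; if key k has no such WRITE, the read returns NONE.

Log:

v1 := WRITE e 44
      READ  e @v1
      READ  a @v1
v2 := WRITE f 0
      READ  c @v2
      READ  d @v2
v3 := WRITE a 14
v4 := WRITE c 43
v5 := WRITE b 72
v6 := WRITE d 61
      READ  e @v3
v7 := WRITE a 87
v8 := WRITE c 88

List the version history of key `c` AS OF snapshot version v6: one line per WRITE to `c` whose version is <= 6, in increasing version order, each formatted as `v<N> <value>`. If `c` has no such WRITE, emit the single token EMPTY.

Scan writes for key=c with version <= 6:
  v1 WRITE e 44 -> skip
  v2 WRITE f 0 -> skip
  v3 WRITE a 14 -> skip
  v4 WRITE c 43 -> keep
  v5 WRITE b 72 -> skip
  v6 WRITE d 61 -> skip
  v7 WRITE a 87 -> skip
  v8 WRITE c 88 -> drop (> snap)
Collected: [(4, 43)]

Answer: v4 43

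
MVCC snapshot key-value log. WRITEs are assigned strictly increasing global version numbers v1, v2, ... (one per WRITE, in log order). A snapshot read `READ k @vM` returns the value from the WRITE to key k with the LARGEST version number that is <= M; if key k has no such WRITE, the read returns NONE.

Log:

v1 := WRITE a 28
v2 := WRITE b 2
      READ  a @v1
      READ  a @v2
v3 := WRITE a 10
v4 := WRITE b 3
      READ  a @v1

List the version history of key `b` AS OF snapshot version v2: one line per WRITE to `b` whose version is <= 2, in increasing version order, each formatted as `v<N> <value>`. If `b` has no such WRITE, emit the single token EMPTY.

Scan writes for key=b with version <= 2:
  v1 WRITE a 28 -> skip
  v2 WRITE b 2 -> keep
  v3 WRITE a 10 -> skip
  v4 WRITE b 3 -> drop (> snap)
Collected: [(2, 2)]

Answer: v2 2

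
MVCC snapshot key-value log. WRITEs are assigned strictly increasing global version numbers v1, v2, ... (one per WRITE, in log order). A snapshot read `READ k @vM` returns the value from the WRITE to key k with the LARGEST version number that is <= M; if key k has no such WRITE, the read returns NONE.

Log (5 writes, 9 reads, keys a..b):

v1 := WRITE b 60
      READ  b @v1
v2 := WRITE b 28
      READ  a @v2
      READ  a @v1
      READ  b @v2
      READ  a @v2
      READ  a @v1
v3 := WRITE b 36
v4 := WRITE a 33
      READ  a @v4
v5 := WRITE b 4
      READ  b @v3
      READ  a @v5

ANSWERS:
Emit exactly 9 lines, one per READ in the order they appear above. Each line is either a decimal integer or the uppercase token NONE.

v1: WRITE b=60  (b history now [(1, 60)])
READ b @v1: history=[(1, 60)] -> pick v1 -> 60
v2: WRITE b=28  (b history now [(1, 60), (2, 28)])
READ a @v2: history=[] -> no version <= 2 -> NONE
READ a @v1: history=[] -> no version <= 1 -> NONE
READ b @v2: history=[(1, 60), (2, 28)] -> pick v2 -> 28
READ a @v2: history=[] -> no version <= 2 -> NONE
READ a @v1: history=[] -> no version <= 1 -> NONE
v3: WRITE b=36  (b history now [(1, 60), (2, 28), (3, 36)])
v4: WRITE a=33  (a history now [(4, 33)])
READ a @v4: history=[(4, 33)] -> pick v4 -> 33
v5: WRITE b=4  (b history now [(1, 60), (2, 28), (3, 36), (5, 4)])
READ b @v3: history=[(1, 60), (2, 28), (3, 36), (5, 4)] -> pick v3 -> 36
READ a @v5: history=[(4, 33)] -> pick v4 -> 33

Answer: 60
NONE
NONE
28
NONE
NONE
33
36
33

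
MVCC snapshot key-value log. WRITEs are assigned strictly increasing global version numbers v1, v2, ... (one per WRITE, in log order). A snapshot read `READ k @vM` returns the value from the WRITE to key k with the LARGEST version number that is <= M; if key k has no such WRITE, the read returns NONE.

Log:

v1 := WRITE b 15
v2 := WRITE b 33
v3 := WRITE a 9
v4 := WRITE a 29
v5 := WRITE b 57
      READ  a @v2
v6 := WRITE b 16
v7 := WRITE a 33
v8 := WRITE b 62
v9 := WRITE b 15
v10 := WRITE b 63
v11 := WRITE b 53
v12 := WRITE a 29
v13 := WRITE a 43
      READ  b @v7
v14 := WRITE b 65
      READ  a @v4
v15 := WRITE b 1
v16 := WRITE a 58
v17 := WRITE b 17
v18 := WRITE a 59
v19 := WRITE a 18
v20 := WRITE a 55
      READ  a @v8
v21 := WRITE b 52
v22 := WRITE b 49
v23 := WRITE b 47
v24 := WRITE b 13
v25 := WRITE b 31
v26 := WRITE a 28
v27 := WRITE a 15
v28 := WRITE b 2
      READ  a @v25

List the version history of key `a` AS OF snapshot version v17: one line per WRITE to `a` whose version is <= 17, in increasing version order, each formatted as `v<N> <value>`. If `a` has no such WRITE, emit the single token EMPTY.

Answer: v3 9
v4 29
v7 33
v12 29
v13 43
v16 58

Derivation:
Scan writes for key=a with version <= 17:
  v1 WRITE b 15 -> skip
  v2 WRITE b 33 -> skip
  v3 WRITE a 9 -> keep
  v4 WRITE a 29 -> keep
  v5 WRITE b 57 -> skip
  v6 WRITE b 16 -> skip
  v7 WRITE a 33 -> keep
  v8 WRITE b 62 -> skip
  v9 WRITE b 15 -> skip
  v10 WRITE b 63 -> skip
  v11 WRITE b 53 -> skip
  v12 WRITE a 29 -> keep
  v13 WRITE a 43 -> keep
  v14 WRITE b 65 -> skip
  v15 WRITE b 1 -> skip
  v16 WRITE a 58 -> keep
  v17 WRITE b 17 -> skip
  v18 WRITE a 59 -> drop (> snap)
  v19 WRITE a 18 -> drop (> snap)
  v20 WRITE a 55 -> drop (> snap)
  v21 WRITE b 52 -> skip
  v22 WRITE b 49 -> skip
  v23 WRITE b 47 -> skip
  v24 WRITE b 13 -> skip
  v25 WRITE b 31 -> skip
  v26 WRITE a 28 -> drop (> snap)
  v27 WRITE a 15 -> drop (> snap)
  v28 WRITE b 2 -> skip
Collected: [(3, 9), (4, 29), (7, 33), (12, 29), (13, 43), (16, 58)]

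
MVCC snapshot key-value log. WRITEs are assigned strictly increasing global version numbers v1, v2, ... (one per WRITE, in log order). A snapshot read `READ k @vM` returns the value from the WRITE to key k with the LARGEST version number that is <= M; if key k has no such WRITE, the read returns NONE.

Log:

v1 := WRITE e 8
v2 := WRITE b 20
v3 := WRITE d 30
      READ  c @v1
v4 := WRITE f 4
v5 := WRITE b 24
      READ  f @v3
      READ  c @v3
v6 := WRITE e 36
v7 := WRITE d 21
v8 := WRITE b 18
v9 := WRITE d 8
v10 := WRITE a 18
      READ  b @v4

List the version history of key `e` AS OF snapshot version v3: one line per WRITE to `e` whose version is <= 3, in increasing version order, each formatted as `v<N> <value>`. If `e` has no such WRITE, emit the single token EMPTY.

Scan writes for key=e with version <= 3:
  v1 WRITE e 8 -> keep
  v2 WRITE b 20 -> skip
  v3 WRITE d 30 -> skip
  v4 WRITE f 4 -> skip
  v5 WRITE b 24 -> skip
  v6 WRITE e 36 -> drop (> snap)
  v7 WRITE d 21 -> skip
  v8 WRITE b 18 -> skip
  v9 WRITE d 8 -> skip
  v10 WRITE a 18 -> skip
Collected: [(1, 8)]

Answer: v1 8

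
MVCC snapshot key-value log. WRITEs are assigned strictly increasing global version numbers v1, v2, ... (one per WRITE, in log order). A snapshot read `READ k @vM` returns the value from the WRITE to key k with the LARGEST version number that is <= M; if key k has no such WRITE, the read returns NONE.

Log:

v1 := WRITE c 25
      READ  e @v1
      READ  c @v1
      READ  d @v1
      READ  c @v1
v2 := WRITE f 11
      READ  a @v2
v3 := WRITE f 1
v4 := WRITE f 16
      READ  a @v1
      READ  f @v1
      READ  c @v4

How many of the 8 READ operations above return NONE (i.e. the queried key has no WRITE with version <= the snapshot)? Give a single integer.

v1: WRITE c=25  (c history now [(1, 25)])
READ e @v1: history=[] -> no version <= 1 -> NONE
READ c @v1: history=[(1, 25)] -> pick v1 -> 25
READ d @v1: history=[] -> no version <= 1 -> NONE
READ c @v1: history=[(1, 25)] -> pick v1 -> 25
v2: WRITE f=11  (f history now [(2, 11)])
READ a @v2: history=[] -> no version <= 2 -> NONE
v3: WRITE f=1  (f history now [(2, 11), (3, 1)])
v4: WRITE f=16  (f history now [(2, 11), (3, 1), (4, 16)])
READ a @v1: history=[] -> no version <= 1 -> NONE
READ f @v1: history=[(2, 11), (3, 1), (4, 16)] -> no version <= 1 -> NONE
READ c @v4: history=[(1, 25)] -> pick v1 -> 25
Read results in order: ['NONE', '25', 'NONE', '25', 'NONE', 'NONE', 'NONE', '25']
NONE count = 5

Answer: 5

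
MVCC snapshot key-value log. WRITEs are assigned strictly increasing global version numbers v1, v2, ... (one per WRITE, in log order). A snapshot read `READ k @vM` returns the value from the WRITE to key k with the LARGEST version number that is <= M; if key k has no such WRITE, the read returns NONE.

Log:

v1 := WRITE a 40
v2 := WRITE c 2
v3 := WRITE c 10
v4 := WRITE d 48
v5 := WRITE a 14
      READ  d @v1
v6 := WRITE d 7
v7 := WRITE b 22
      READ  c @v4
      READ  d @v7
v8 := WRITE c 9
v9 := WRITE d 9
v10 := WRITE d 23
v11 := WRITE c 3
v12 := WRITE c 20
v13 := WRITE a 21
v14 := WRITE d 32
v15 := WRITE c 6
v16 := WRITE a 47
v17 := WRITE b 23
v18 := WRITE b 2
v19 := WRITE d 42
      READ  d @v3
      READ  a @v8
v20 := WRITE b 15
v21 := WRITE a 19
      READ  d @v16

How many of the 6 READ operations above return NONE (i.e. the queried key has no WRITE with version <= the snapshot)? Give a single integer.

v1: WRITE a=40  (a history now [(1, 40)])
v2: WRITE c=2  (c history now [(2, 2)])
v3: WRITE c=10  (c history now [(2, 2), (3, 10)])
v4: WRITE d=48  (d history now [(4, 48)])
v5: WRITE a=14  (a history now [(1, 40), (5, 14)])
READ d @v1: history=[(4, 48)] -> no version <= 1 -> NONE
v6: WRITE d=7  (d history now [(4, 48), (6, 7)])
v7: WRITE b=22  (b history now [(7, 22)])
READ c @v4: history=[(2, 2), (3, 10)] -> pick v3 -> 10
READ d @v7: history=[(4, 48), (6, 7)] -> pick v6 -> 7
v8: WRITE c=9  (c history now [(2, 2), (3, 10), (8, 9)])
v9: WRITE d=9  (d history now [(4, 48), (6, 7), (9, 9)])
v10: WRITE d=23  (d history now [(4, 48), (6, 7), (9, 9), (10, 23)])
v11: WRITE c=3  (c history now [(2, 2), (3, 10), (8, 9), (11, 3)])
v12: WRITE c=20  (c history now [(2, 2), (3, 10), (8, 9), (11, 3), (12, 20)])
v13: WRITE a=21  (a history now [(1, 40), (5, 14), (13, 21)])
v14: WRITE d=32  (d history now [(4, 48), (6, 7), (9, 9), (10, 23), (14, 32)])
v15: WRITE c=6  (c history now [(2, 2), (3, 10), (8, 9), (11, 3), (12, 20), (15, 6)])
v16: WRITE a=47  (a history now [(1, 40), (5, 14), (13, 21), (16, 47)])
v17: WRITE b=23  (b history now [(7, 22), (17, 23)])
v18: WRITE b=2  (b history now [(7, 22), (17, 23), (18, 2)])
v19: WRITE d=42  (d history now [(4, 48), (6, 7), (9, 9), (10, 23), (14, 32), (19, 42)])
READ d @v3: history=[(4, 48), (6, 7), (9, 9), (10, 23), (14, 32), (19, 42)] -> no version <= 3 -> NONE
READ a @v8: history=[(1, 40), (5, 14), (13, 21), (16, 47)] -> pick v5 -> 14
v20: WRITE b=15  (b history now [(7, 22), (17, 23), (18, 2), (20, 15)])
v21: WRITE a=19  (a history now [(1, 40), (5, 14), (13, 21), (16, 47), (21, 19)])
READ d @v16: history=[(4, 48), (6, 7), (9, 9), (10, 23), (14, 32), (19, 42)] -> pick v14 -> 32
Read results in order: ['NONE', '10', '7', 'NONE', '14', '32']
NONE count = 2

Answer: 2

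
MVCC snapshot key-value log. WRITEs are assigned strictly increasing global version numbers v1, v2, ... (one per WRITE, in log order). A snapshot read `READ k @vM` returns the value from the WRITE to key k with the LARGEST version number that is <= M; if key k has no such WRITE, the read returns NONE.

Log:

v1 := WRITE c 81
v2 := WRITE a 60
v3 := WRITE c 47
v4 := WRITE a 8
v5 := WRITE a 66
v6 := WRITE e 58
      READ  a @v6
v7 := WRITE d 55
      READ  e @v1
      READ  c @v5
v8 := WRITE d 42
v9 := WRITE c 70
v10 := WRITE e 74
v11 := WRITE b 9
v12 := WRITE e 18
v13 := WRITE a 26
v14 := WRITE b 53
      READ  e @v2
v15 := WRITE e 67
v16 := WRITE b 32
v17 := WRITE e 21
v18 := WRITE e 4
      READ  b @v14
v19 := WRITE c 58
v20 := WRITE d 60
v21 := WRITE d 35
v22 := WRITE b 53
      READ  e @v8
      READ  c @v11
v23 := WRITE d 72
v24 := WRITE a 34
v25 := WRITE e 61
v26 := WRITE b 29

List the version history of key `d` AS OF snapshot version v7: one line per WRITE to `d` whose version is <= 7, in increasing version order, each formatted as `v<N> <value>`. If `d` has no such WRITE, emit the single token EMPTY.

Answer: v7 55

Derivation:
Scan writes for key=d with version <= 7:
  v1 WRITE c 81 -> skip
  v2 WRITE a 60 -> skip
  v3 WRITE c 47 -> skip
  v4 WRITE a 8 -> skip
  v5 WRITE a 66 -> skip
  v6 WRITE e 58 -> skip
  v7 WRITE d 55 -> keep
  v8 WRITE d 42 -> drop (> snap)
  v9 WRITE c 70 -> skip
  v10 WRITE e 74 -> skip
  v11 WRITE b 9 -> skip
  v12 WRITE e 18 -> skip
  v13 WRITE a 26 -> skip
  v14 WRITE b 53 -> skip
  v15 WRITE e 67 -> skip
  v16 WRITE b 32 -> skip
  v17 WRITE e 21 -> skip
  v18 WRITE e 4 -> skip
  v19 WRITE c 58 -> skip
  v20 WRITE d 60 -> drop (> snap)
  v21 WRITE d 35 -> drop (> snap)
  v22 WRITE b 53 -> skip
  v23 WRITE d 72 -> drop (> snap)
  v24 WRITE a 34 -> skip
  v25 WRITE e 61 -> skip
  v26 WRITE b 29 -> skip
Collected: [(7, 55)]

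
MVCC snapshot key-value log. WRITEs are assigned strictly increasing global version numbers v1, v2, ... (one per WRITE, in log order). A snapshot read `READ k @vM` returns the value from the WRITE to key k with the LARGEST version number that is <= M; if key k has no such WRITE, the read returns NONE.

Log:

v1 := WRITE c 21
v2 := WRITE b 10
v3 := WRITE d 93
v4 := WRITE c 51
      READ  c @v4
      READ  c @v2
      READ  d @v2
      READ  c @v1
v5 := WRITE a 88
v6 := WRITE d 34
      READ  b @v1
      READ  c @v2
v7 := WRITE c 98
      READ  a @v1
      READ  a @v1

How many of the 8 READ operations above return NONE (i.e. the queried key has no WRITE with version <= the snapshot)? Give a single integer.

Answer: 4

Derivation:
v1: WRITE c=21  (c history now [(1, 21)])
v2: WRITE b=10  (b history now [(2, 10)])
v3: WRITE d=93  (d history now [(3, 93)])
v4: WRITE c=51  (c history now [(1, 21), (4, 51)])
READ c @v4: history=[(1, 21), (4, 51)] -> pick v4 -> 51
READ c @v2: history=[(1, 21), (4, 51)] -> pick v1 -> 21
READ d @v2: history=[(3, 93)] -> no version <= 2 -> NONE
READ c @v1: history=[(1, 21), (4, 51)] -> pick v1 -> 21
v5: WRITE a=88  (a history now [(5, 88)])
v6: WRITE d=34  (d history now [(3, 93), (6, 34)])
READ b @v1: history=[(2, 10)] -> no version <= 1 -> NONE
READ c @v2: history=[(1, 21), (4, 51)] -> pick v1 -> 21
v7: WRITE c=98  (c history now [(1, 21), (4, 51), (7, 98)])
READ a @v1: history=[(5, 88)] -> no version <= 1 -> NONE
READ a @v1: history=[(5, 88)] -> no version <= 1 -> NONE
Read results in order: ['51', '21', 'NONE', '21', 'NONE', '21', 'NONE', 'NONE']
NONE count = 4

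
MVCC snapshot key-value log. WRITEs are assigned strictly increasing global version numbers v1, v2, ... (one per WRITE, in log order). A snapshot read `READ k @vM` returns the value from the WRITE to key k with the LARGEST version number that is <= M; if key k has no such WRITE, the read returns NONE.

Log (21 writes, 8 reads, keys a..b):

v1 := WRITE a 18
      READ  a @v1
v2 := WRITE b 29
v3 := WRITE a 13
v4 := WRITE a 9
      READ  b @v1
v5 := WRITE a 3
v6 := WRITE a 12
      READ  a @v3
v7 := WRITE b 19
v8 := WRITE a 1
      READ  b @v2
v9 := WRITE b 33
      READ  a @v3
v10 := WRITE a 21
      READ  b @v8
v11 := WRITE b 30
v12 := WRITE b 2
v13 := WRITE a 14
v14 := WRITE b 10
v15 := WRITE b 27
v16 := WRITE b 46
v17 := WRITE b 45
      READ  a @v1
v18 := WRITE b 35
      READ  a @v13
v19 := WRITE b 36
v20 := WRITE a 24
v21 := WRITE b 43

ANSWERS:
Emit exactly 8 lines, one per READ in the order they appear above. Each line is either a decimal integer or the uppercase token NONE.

v1: WRITE a=18  (a history now [(1, 18)])
READ a @v1: history=[(1, 18)] -> pick v1 -> 18
v2: WRITE b=29  (b history now [(2, 29)])
v3: WRITE a=13  (a history now [(1, 18), (3, 13)])
v4: WRITE a=9  (a history now [(1, 18), (3, 13), (4, 9)])
READ b @v1: history=[(2, 29)] -> no version <= 1 -> NONE
v5: WRITE a=3  (a history now [(1, 18), (3, 13), (4, 9), (5, 3)])
v6: WRITE a=12  (a history now [(1, 18), (3, 13), (4, 9), (5, 3), (6, 12)])
READ a @v3: history=[(1, 18), (3, 13), (4, 9), (5, 3), (6, 12)] -> pick v3 -> 13
v7: WRITE b=19  (b history now [(2, 29), (7, 19)])
v8: WRITE a=1  (a history now [(1, 18), (3, 13), (4, 9), (5, 3), (6, 12), (8, 1)])
READ b @v2: history=[(2, 29), (7, 19)] -> pick v2 -> 29
v9: WRITE b=33  (b history now [(2, 29), (7, 19), (9, 33)])
READ a @v3: history=[(1, 18), (3, 13), (4, 9), (5, 3), (6, 12), (8, 1)] -> pick v3 -> 13
v10: WRITE a=21  (a history now [(1, 18), (3, 13), (4, 9), (5, 3), (6, 12), (8, 1), (10, 21)])
READ b @v8: history=[(2, 29), (7, 19), (9, 33)] -> pick v7 -> 19
v11: WRITE b=30  (b history now [(2, 29), (7, 19), (9, 33), (11, 30)])
v12: WRITE b=2  (b history now [(2, 29), (7, 19), (9, 33), (11, 30), (12, 2)])
v13: WRITE a=14  (a history now [(1, 18), (3, 13), (4, 9), (5, 3), (6, 12), (8, 1), (10, 21), (13, 14)])
v14: WRITE b=10  (b history now [(2, 29), (7, 19), (9, 33), (11, 30), (12, 2), (14, 10)])
v15: WRITE b=27  (b history now [(2, 29), (7, 19), (9, 33), (11, 30), (12, 2), (14, 10), (15, 27)])
v16: WRITE b=46  (b history now [(2, 29), (7, 19), (9, 33), (11, 30), (12, 2), (14, 10), (15, 27), (16, 46)])
v17: WRITE b=45  (b history now [(2, 29), (7, 19), (9, 33), (11, 30), (12, 2), (14, 10), (15, 27), (16, 46), (17, 45)])
READ a @v1: history=[(1, 18), (3, 13), (4, 9), (5, 3), (6, 12), (8, 1), (10, 21), (13, 14)] -> pick v1 -> 18
v18: WRITE b=35  (b history now [(2, 29), (7, 19), (9, 33), (11, 30), (12, 2), (14, 10), (15, 27), (16, 46), (17, 45), (18, 35)])
READ a @v13: history=[(1, 18), (3, 13), (4, 9), (5, 3), (6, 12), (8, 1), (10, 21), (13, 14)] -> pick v13 -> 14
v19: WRITE b=36  (b history now [(2, 29), (7, 19), (9, 33), (11, 30), (12, 2), (14, 10), (15, 27), (16, 46), (17, 45), (18, 35), (19, 36)])
v20: WRITE a=24  (a history now [(1, 18), (3, 13), (4, 9), (5, 3), (6, 12), (8, 1), (10, 21), (13, 14), (20, 24)])
v21: WRITE b=43  (b history now [(2, 29), (7, 19), (9, 33), (11, 30), (12, 2), (14, 10), (15, 27), (16, 46), (17, 45), (18, 35), (19, 36), (21, 43)])

Answer: 18
NONE
13
29
13
19
18
14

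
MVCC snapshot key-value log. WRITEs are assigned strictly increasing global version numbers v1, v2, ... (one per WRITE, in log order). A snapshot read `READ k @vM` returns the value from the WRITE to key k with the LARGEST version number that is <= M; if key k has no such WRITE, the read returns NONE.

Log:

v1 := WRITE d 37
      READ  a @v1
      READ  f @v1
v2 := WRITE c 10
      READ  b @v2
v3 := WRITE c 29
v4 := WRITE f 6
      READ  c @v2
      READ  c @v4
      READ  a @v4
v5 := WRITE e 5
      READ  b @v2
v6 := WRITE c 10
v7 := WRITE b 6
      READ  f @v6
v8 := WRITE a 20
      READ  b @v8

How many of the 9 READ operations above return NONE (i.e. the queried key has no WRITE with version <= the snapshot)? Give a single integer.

v1: WRITE d=37  (d history now [(1, 37)])
READ a @v1: history=[] -> no version <= 1 -> NONE
READ f @v1: history=[] -> no version <= 1 -> NONE
v2: WRITE c=10  (c history now [(2, 10)])
READ b @v2: history=[] -> no version <= 2 -> NONE
v3: WRITE c=29  (c history now [(2, 10), (3, 29)])
v4: WRITE f=6  (f history now [(4, 6)])
READ c @v2: history=[(2, 10), (3, 29)] -> pick v2 -> 10
READ c @v4: history=[(2, 10), (3, 29)] -> pick v3 -> 29
READ a @v4: history=[] -> no version <= 4 -> NONE
v5: WRITE e=5  (e history now [(5, 5)])
READ b @v2: history=[] -> no version <= 2 -> NONE
v6: WRITE c=10  (c history now [(2, 10), (3, 29), (6, 10)])
v7: WRITE b=6  (b history now [(7, 6)])
READ f @v6: history=[(4, 6)] -> pick v4 -> 6
v8: WRITE a=20  (a history now [(8, 20)])
READ b @v8: history=[(7, 6)] -> pick v7 -> 6
Read results in order: ['NONE', 'NONE', 'NONE', '10', '29', 'NONE', 'NONE', '6', '6']
NONE count = 5

Answer: 5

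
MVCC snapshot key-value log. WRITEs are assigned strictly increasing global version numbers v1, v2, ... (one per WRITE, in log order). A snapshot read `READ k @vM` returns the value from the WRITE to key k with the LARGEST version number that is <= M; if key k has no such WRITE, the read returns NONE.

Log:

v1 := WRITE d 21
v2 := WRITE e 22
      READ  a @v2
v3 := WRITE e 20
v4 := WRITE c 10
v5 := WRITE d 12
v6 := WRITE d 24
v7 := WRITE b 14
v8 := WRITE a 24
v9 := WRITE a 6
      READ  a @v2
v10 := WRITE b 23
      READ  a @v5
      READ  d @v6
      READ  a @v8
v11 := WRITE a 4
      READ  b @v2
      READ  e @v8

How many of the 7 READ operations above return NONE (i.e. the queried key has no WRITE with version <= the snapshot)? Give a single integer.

Answer: 4

Derivation:
v1: WRITE d=21  (d history now [(1, 21)])
v2: WRITE e=22  (e history now [(2, 22)])
READ a @v2: history=[] -> no version <= 2 -> NONE
v3: WRITE e=20  (e history now [(2, 22), (3, 20)])
v4: WRITE c=10  (c history now [(4, 10)])
v5: WRITE d=12  (d history now [(1, 21), (5, 12)])
v6: WRITE d=24  (d history now [(1, 21), (5, 12), (6, 24)])
v7: WRITE b=14  (b history now [(7, 14)])
v8: WRITE a=24  (a history now [(8, 24)])
v9: WRITE a=6  (a history now [(8, 24), (9, 6)])
READ a @v2: history=[(8, 24), (9, 6)] -> no version <= 2 -> NONE
v10: WRITE b=23  (b history now [(7, 14), (10, 23)])
READ a @v5: history=[(8, 24), (9, 6)] -> no version <= 5 -> NONE
READ d @v6: history=[(1, 21), (5, 12), (6, 24)] -> pick v6 -> 24
READ a @v8: history=[(8, 24), (9, 6)] -> pick v8 -> 24
v11: WRITE a=4  (a history now [(8, 24), (9, 6), (11, 4)])
READ b @v2: history=[(7, 14), (10, 23)] -> no version <= 2 -> NONE
READ e @v8: history=[(2, 22), (3, 20)] -> pick v3 -> 20
Read results in order: ['NONE', 'NONE', 'NONE', '24', '24', 'NONE', '20']
NONE count = 4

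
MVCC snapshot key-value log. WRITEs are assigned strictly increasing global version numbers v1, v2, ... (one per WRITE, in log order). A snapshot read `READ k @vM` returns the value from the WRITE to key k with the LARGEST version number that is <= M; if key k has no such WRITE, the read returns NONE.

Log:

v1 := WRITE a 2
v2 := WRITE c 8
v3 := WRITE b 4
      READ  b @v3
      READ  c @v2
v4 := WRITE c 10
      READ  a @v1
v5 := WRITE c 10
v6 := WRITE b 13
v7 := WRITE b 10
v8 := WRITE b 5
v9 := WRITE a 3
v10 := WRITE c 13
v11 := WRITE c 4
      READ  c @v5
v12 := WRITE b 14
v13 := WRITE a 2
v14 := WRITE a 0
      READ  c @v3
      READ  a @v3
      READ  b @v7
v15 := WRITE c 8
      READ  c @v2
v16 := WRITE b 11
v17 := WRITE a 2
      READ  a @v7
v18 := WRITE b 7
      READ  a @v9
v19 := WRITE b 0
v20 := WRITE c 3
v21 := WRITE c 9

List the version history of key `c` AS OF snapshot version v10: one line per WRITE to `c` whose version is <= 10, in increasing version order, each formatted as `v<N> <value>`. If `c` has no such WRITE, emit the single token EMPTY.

Scan writes for key=c with version <= 10:
  v1 WRITE a 2 -> skip
  v2 WRITE c 8 -> keep
  v3 WRITE b 4 -> skip
  v4 WRITE c 10 -> keep
  v5 WRITE c 10 -> keep
  v6 WRITE b 13 -> skip
  v7 WRITE b 10 -> skip
  v8 WRITE b 5 -> skip
  v9 WRITE a 3 -> skip
  v10 WRITE c 13 -> keep
  v11 WRITE c 4 -> drop (> snap)
  v12 WRITE b 14 -> skip
  v13 WRITE a 2 -> skip
  v14 WRITE a 0 -> skip
  v15 WRITE c 8 -> drop (> snap)
  v16 WRITE b 11 -> skip
  v17 WRITE a 2 -> skip
  v18 WRITE b 7 -> skip
  v19 WRITE b 0 -> skip
  v20 WRITE c 3 -> drop (> snap)
  v21 WRITE c 9 -> drop (> snap)
Collected: [(2, 8), (4, 10), (5, 10), (10, 13)]

Answer: v2 8
v4 10
v5 10
v10 13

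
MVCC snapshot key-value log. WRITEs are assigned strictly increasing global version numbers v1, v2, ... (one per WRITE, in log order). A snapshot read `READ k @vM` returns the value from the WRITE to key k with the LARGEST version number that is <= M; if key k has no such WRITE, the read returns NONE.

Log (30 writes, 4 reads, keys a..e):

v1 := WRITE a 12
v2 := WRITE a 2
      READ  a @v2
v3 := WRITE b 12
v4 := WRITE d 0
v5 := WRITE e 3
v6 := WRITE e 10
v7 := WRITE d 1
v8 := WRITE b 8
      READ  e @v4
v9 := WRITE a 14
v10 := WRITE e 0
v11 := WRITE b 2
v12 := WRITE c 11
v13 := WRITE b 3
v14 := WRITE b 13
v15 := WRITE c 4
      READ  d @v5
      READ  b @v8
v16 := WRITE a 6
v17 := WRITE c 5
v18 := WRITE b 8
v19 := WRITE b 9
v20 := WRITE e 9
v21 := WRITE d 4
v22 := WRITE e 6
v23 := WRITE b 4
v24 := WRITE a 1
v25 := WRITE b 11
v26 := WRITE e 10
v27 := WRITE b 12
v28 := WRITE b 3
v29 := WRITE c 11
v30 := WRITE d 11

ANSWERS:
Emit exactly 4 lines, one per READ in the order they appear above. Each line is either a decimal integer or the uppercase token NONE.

v1: WRITE a=12  (a history now [(1, 12)])
v2: WRITE a=2  (a history now [(1, 12), (2, 2)])
READ a @v2: history=[(1, 12), (2, 2)] -> pick v2 -> 2
v3: WRITE b=12  (b history now [(3, 12)])
v4: WRITE d=0  (d history now [(4, 0)])
v5: WRITE e=3  (e history now [(5, 3)])
v6: WRITE e=10  (e history now [(5, 3), (6, 10)])
v7: WRITE d=1  (d history now [(4, 0), (7, 1)])
v8: WRITE b=8  (b history now [(3, 12), (8, 8)])
READ e @v4: history=[(5, 3), (6, 10)] -> no version <= 4 -> NONE
v9: WRITE a=14  (a history now [(1, 12), (2, 2), (9, 14)])
v10: WRITE e=0  (e history now [(5, 3), (6, 10), (10, 0)])
v11: WRITE b=2  (b history now [(3, 12), (8, 8), (11, 2)])
v12: WRITE c=11  (c history now [(12, 11)])
v13: WRITE b=3  (b history now [(3, 12), (8, 8), (11, 2), (13, 3)])
v14: WRITE b=13  (b history now [(3, 12), (8, 8), (11, 2), (13, 3), (14, 13)])
v15: WRITE c=4  (c history now [(12, 11), (15, 4)])
READ d @v5: history=[(4, 0), (7, 1)] -> pick v4 -> 0
READ b @v8: history=[(3, 12), (8, 8), (11, 2), (13, 3), (14, 13)] -> pick v8 -> 8
v16: WRITE a=6  (a history now [(1, 12), (2, 2), (9, 14), (16, 6)])
v17: WRITE c=5  (c history now [(12, 11), (15, 4), (17, 5)])
v18: WRITE b=8  (b history now [(3, 12), (8, 8), (11, 2), (13, 3), (14, 13), (18, 8)])
v19: WRITE b=9  (b history now [(3, 12), (8, 8), (11, 2), (13, 3), (14, 13), (18, 8), (19, 9)])
v20: WRITE e=9  (e history now [(5, 3), (6, 10), (10, 0), (20, 9)])
v21: WRITE d=4  (d history now [(4, 0), (7, 1), (21, 4)])
v22: WRITE e=6  (e history now [(5, 3), (6, 10), (10, 0), (20, 9), (22, 6)])
v23: WRITE b=4  (b history now [(3, 12), (8, 8), (11, 2), (13, 3), (14, 13), (18, 8), (19, 9), (23, 4)])
v24: WRITE a=1  (a history now [(1, 12), (2, 2), (9, 14), (16, 6), (24, 1)])
v25: WRITE b=11  (b history now [(3, 12), (8, 8), (11, 2), (13, 3), (14, 13), (18, 8), (19, 9), (23, 4), (25, 11)])
v26: WRITE e=10  (e history now [(5, 3), (6, 10), (10, 0), (20, 9), (22, 6), (26, 10)])
v27: WRITE b=12  (b history now [(3, 12), (8, 8), (11, 2), (13, 3), (14, 13), (18, 8), (19, 9), (23, 4), (25, 11), (27, 12)])
v28: WRITE b=3  (b history now [(3, 12), (8, 8), (11, 2), (13, 3), (14, 13), (18, 8), (19, 9), (23, 4), (25, 11), (27, 12), (28, 3)])
v29: WRITE c=11  (c history now [(12, 11), (15, 4), (17, 5), (29, 11)])
v30: WRITE d=11  (d history now [(4, 0), (7, 1), (21, 4), (30, 11)])

Answer: 2
NONE
0
8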